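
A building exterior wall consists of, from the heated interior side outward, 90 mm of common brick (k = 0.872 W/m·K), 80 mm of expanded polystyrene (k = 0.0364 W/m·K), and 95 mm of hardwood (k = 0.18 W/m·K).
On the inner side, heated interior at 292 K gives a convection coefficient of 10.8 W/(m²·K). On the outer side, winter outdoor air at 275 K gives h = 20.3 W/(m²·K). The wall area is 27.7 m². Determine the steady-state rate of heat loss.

Q ≈ 159 W

Treating each layer as a thermal resistance in series:
R_inner film = 1/(h_i·A) = 1/(10.8×27.7) = 0.003343 K/W
R_common brick = L/(kA) = 0.09/(0.872×27.7) = 0.003726 K/W
R_expanded polystyrene = L/(kA) = 0.08/(0.0364×27.7) = 0.07934 K/W
R_hardwood = L/(kA) = 0.095/(0.18×27.7) = 0.01905 K/W
R_outer film = 1/(h_o·A) = 1/(20.3×27.7) = 0.001778 K/W
R_total = 0.1072 K/W
Q = ΔT / R_total = 17 / 0.1072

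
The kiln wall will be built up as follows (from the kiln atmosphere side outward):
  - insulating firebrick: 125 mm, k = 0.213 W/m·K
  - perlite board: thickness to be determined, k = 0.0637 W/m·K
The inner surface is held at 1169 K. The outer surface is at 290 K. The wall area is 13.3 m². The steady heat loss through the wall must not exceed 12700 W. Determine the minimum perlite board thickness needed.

L ≈ 21.3 mm

Thermal resistances in series:
R_insulating firebrick = L/(kA) = 0.125/(0.213×13.3) = 0.04412 K/W
Sum of the known resistances R_other = 0.04412 K/W
Required total resistance R_tot = ΔT/Q_allow = 879/12700 = 0.06921 K/W
R_perlite board = R_tot − R_other = 0.02509 K/W
L = R·k·A = 0.02509×0.0637×13.3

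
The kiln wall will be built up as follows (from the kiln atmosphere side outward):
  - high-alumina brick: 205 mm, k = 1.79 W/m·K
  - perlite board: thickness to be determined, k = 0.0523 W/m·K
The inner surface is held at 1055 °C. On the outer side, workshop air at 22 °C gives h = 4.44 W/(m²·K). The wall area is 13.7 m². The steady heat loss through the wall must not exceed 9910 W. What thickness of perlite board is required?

Model the wall as resistances in series:
R_high-alumina brick = L/(kA) = 0.205/(1.79×13.7) = 0.008359 K/W
R_outer film = 1/(h_o·A) = 1/(4.44×13.7) = 0.01644 K/W
Sum of the known resistances R_other = 0.0248 K/W
Required total resistance R_tot = ΔT/Q_allow = 1033/9910 = 0.1042 K/W
R_perlite board = R_tot − R_other = 0.07944 K/W
L = R·k·A = 0.07944×0.0523×13.7

L ≈ 56.9 mm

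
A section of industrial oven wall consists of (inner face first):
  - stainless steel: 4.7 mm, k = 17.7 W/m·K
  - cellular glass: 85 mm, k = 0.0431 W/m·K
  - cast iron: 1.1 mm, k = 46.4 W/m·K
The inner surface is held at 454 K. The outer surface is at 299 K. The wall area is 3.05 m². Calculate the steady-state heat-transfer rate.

Q ≈ 240 W

Model the wall as resistances in series:
R_stainless steel = L/(kA) = 0.0047/(17.7×3.05) = 8.706×10^-5 K/W
R_cellular glass = L/(kA) = 0.085/(0.0431×3.05) = 0.6466 K/W
R_cast iron = L/(kA) = 0.0011/(46.4×3.05) = 7.773×10^-6 K/W
R_total = 0.6467 K/W
Q = ΔT / R_total = 155 / 0.6467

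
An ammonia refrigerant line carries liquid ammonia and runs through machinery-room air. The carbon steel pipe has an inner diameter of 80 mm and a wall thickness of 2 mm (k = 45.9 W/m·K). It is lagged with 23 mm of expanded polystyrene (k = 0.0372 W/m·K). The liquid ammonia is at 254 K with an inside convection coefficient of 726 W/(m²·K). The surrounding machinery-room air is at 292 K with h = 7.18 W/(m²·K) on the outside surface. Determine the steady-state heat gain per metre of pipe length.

Per-layer cylindrical resistances, series-summed:
R_inner film = 1/(h_i·2πr₁L) = 1/(726×2π×0.04×1) = 0.005481 K/W
R_carbon steel pipe wall = ln(42/40)/(2π×45.9×1) = 1.692×10^-4 K/W
R_expanded polystyrene = ln(65/42)/(2π×0.0372×1) = 1.868 K/W
R_outer film = 1/(h_o·2πr_oL) = 1/(7.18×2π×0.065×1) = 0.341 K/W
R_total = 2.215 K/W
Q = ΔT/R_total = 38/2.215

q′ ≈ 17.2 W/m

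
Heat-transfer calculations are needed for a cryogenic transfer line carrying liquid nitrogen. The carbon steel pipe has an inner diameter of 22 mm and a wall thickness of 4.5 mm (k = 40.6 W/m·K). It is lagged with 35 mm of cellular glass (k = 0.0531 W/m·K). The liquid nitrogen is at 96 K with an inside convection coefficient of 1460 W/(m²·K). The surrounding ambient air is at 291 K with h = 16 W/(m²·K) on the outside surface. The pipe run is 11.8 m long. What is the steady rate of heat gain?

Q ≈ 614 W

Per-layer cylindrical resistances, series-summed:
R_inner film = 1/(h_i·2πr₁L) = 1/(1460×2π×0.011×11.8) = 8.398×10^-4 K/W
R_carbon steel pipe wall = ln(15.5/11)/(2π×40.6×11.8) = 1.139×10^-4 K/W
R_cellular glass = ln(50.5/15.5)/(2π×0.0531×11.8) = 0.3 K/W
R_outer film = 1/(h_o·2πr_oL) = 1/(16×2π×0.0505×11.8) = 0.01669 K/W
R_total = 0.3177 K/W
Q = ΔT/R_total = 195/0.3177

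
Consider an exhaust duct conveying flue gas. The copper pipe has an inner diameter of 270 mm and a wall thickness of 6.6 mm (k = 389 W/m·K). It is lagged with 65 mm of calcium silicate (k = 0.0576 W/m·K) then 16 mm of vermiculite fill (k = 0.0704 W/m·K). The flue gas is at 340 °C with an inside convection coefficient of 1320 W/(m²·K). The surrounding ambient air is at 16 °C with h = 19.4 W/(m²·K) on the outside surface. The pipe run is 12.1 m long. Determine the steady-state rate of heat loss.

Treating each annulus and film as a series resistance:
R_inner film = 1/(h_i·2πr₁L) = 1/(1320×2π×0.135×12.1) = 7.381×10^-5 K/W
R_copper pipe wall = ln(141.6/135)/(2π×389×12.1) = 1.614×10^-6 K/W
R_calcium silicate = ln(206.6/141.6)/(2π×0.0576×12.1) = 0.08627 K/W
R_vermiculite fill = ln(222.6/206.6)/(2π×0.0704×12.1) = 0.01394 K/W
R_outer film = 1/(h_o·2πr_oL) = 1/(19.4×2π×0.2226×12.1) = 0.003046 K/W
R_total = 0.1033 K/W
Q = ΔT/R_total = 324/0.1033

Q ≈ 3140 W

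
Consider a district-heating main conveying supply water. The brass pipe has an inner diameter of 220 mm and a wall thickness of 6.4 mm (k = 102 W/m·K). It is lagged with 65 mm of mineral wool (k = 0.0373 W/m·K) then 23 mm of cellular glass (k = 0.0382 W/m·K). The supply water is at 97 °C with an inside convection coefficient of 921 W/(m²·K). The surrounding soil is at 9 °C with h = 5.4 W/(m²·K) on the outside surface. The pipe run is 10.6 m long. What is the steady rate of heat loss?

Per-layer cylindrical resistances, series-summed:
R_inner film = 1/(h_i·2πr₁L) = 1/(921×2π×0.11×10.6) = 1.482×10^-4 K/W
R_brass pipe wall = ln(116.4/110)/(2π×102×10.6) = 8.325×10^-6 K/W
R_mineral wool = ln(181.4/116.4)/(2π×0.0373×10.6) = 0.1786 K/W
R_cellular glass = ln(204.4/181.4)/(2π×0.0382×10.6) = 0.04692 K/W
R_outer film = 1/(h_o·2πr_oL) = 1/(5.4×2π×0.2044×10.6) = 0.0136 K/W
R_total = 0.2393 K/W
Q = ΔT/R_total = 88/0.2393

Q ≈ 368 W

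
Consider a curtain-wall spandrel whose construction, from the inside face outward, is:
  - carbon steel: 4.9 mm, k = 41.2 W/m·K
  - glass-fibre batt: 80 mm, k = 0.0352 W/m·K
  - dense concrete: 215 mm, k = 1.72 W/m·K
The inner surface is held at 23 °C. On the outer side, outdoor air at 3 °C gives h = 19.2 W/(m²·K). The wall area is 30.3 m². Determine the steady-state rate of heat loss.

Q ≈ 247 W

Series thermal resistances:
R_carbon steel = L/(kA) = 0.0049/(41.2×30.3) = 3.925×10^-6 K/W
R_glass-fibre batt = L/(kA) = 0.08/(0.0352×30.3) = 0.07501 K/W
R_dense concrete = L/(kA) = 0.215/(1.72×30.3) = 0.004125 K/W
R_outer film = 1/(h_o·A) = 1/(19.2×30.3) = 0.001719 K/W
R_total = 0.08086 K/W
Q = ΔT / R_total = 20 / 0.08086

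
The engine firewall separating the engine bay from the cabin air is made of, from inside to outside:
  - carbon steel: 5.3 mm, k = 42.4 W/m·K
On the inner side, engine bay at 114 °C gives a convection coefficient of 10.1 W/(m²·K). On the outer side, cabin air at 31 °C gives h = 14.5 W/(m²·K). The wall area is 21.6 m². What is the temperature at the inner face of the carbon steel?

Thermal resistances in series:
R_inner film = 1/(h_i·A) = 1/(10.1×21.6) = 0.004584 K/W
R_carbon steel = L/(kA) = 0.0053/(42.4×21.6) = 5.787×10^-6 K/W
R_outer film = 1/(h_o·A) = 1/(14.5×21.6) = 0.003193 K/W
R_total = 0.007782 K/W;  Q = ΔT/R_total = 83/0.007782 = 10670 W
T_interface = T_inner − Q·ΣR(inner→interface) = 114 − 10700×0.004584

T ≈ 65.1 °C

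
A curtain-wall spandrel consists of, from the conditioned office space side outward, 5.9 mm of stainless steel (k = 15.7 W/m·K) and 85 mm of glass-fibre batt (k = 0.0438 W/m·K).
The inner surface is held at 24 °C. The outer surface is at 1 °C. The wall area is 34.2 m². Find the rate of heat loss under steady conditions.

Q ≈ 405 W

Series thermal resistances:
R_stainless steel = L/(kA) = 0.0059/(15.7×34.2) = 1.099×10^-5 K/W
R_glass-fibre batt = L/(kA) = 0.085/(0.0438×34.2) = 0.05674 K/W
R_total = 0.05675 K/W
Q = ΔT / R_total = 23 / 0.05675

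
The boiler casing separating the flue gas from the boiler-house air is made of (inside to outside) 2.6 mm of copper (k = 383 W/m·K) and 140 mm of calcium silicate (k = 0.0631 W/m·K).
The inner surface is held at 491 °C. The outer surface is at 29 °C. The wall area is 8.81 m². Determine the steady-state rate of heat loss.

Q ≈ 1830 W

Model the wall as resistances in series:
R_copper = L/(kA) = 0.0026/(383×8.81) = 7.705×10^-7 K/W
R_calcium silicate = L/(kA) = 0.14/(0.0631×8.81) = 0.2518 K/W
R_total = 0.2518 K/W
Q = ΔT / R_total = 462 / 0.2518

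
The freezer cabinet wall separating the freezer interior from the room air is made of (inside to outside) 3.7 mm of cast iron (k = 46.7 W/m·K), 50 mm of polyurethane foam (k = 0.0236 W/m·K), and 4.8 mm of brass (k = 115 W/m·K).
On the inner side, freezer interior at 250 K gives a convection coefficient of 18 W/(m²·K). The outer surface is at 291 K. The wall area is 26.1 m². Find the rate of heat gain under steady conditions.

Model the wall as resistances in series:
R_inner film = 1/(h_i·A) = 1/(18×26.1) = 0.002129 K/W
R_cast iron = L/(kA) = 0.0037/(46.7×26.1) = 3.036×10^-6 K/W
R_polyurethane foam = L/(kA) = 0.05/(0.0236×26.1) = 0.08117 K/W
R_brass = L/(kA) = 0.0048/(115×26.1) = 1.599×10^-6 K/W
R_total = 0.08331 K/W
Q = ΔT / R_total = 41 / 0.08331

Q ≈ 492 W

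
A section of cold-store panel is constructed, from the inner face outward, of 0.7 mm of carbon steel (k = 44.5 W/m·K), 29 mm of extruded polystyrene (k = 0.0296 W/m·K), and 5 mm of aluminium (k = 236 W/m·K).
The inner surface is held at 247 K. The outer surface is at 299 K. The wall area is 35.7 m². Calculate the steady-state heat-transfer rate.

Thermal resistances in series:
R_carbon steel = L/(kA) = 0.0007/(44.5×35.7) = 4.406×10^-7 K/W
R_extruded polystyrene = L/(kA) = 0.029/(0.0296×35.7) = 0.02744 K/W
R_aluminium = L/(kA) = 0.005/(236×35.7) = 5.935×10^-7 K/W
R_total = 0.02744 K/W
Q = ΔT / R_total = 52 / 0.02744

Q ≈ 1890 W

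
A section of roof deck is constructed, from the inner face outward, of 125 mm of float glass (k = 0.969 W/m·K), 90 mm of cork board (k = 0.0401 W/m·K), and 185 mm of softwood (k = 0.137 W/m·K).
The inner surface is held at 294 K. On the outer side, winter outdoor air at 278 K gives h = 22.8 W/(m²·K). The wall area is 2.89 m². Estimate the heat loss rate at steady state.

Model the wall as resistances in series:
R_float glass = L/(kA) = 0.125/(0.969×2.89) = 0.04464 K/W
R_cork board = L/(kA) = 0.09/(0.0401×2.89) = 0.7766 K/W
R_softwood = L/(kA) = 0.185/(0.137×2.89) = 0.4673 K/W
R_outer film = 1/(h_o·A) = 1/(22.8×2.89) = 0.01518 K/W
R_total = 1.304 K/W
Q = ΔT / R_total = 16 / 1.304

Q ≈ 12.3 W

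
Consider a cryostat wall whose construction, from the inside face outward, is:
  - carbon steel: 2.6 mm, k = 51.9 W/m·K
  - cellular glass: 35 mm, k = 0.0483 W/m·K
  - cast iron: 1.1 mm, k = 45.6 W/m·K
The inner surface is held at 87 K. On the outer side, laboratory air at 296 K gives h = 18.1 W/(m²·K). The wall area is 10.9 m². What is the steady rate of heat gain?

Q ≈ 2920 W

Series thermal resistances:
R_carbon steel = L/(kA) = 0.0026/(51.9×10.9) = 4.596×10^-6 K/W
R_cellular glass = L/(kA) = 0.035/(0.0483×10.9) = 0.06648 K/W
R_cast iron = L/(kA) = 0.0011/(45.6×10.9) = 2.213×10^-6 K/W
R_outer film = 1/(h_o·A) = 1/(18.1×10.9) = 0.005069 K/W
R_total = 0.07156 K/W
Q = ΔT / R_total = 209 / 0.07156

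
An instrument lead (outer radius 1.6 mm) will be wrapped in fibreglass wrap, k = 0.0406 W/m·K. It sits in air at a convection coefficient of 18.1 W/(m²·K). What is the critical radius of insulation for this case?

r_cr ≈ 2.24 mm

For a cylinder r_cr = k/h = 0.0406/18.1
r_cr = 2.24 mm; since the bare radius (1.6 mm) is below r_cr, adding a thin layer of insulation will *increase* heat loss.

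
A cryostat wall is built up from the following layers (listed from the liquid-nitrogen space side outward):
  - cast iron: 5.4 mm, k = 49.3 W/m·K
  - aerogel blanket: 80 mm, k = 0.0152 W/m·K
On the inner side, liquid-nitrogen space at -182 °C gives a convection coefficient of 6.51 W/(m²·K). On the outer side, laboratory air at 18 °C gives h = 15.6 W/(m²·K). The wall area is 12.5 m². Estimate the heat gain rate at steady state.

Q ≈ 456 W

Using the resistance-network approach (series):
R_inner film = 1/(h_i·A) = 1/(6.51×12.5) = 0.01229 K/W
R_cast iron = L/(kA) = 0.0054/(49.3×12.5) = 8.763×10^-6 K/W
R_aerogel blanket = L/(kA) = 0.08/(0.0152×12.5) = 0.4211 K/W
R_outer film = 1/(h_o·A) = 1/(15.6×12.5) = 0.005128 K/W
R_total = 0.4385 K/W
Q = ΔT / R_total = 200 / 0.4385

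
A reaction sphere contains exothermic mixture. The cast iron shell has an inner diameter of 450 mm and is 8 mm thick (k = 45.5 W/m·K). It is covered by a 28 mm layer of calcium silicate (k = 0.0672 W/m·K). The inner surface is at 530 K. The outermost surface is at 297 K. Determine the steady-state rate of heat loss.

Q ≈ 427 W

For a spherical shell R = (1/r₁ − 1/r₂)/(4πk); film R = 1/(h·4πr²). In series:
R_cast iron shell = (1/0.225 − 1/0.233)/(4π×45.5) = 2.669×10^-4 K/W
R_calcium silicate = (1/0.233 − 1/0.261)/(4π×0.0672) = 0.5452 K/W
R_total = 0.5455 K/W
Q = ΔT/R_total = 233/0.5455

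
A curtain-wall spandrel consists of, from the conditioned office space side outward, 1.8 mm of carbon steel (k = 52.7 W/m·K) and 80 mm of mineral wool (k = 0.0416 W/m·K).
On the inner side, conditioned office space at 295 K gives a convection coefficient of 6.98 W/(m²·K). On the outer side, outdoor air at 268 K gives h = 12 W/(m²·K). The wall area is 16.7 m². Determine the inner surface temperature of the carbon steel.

T ≈ 293 K

Thermal resistances in series:
R_inner film = 1/(h_i·A) = 1/(6.98×16.7) = 0.008579 K/W
R_carbon steel = L/(kA) = 0.0018/(52.7×16.7) = 2.045×10^-6 K/W
R_mineral wool = L/(kA) = 0.08/(0.0416×16.7) = 0.1152 K/W
R_outer film = 1/(h_o·A) = 1/(12×16.7) = 0.00499 K/W
R_total = 0.1287 K/W;  Q = ΔT/R_total = 27/0.1287 = 209.7 W
T_interface = T_inner − Q·ΣR(inner→interface) = 295 − 210×0.008579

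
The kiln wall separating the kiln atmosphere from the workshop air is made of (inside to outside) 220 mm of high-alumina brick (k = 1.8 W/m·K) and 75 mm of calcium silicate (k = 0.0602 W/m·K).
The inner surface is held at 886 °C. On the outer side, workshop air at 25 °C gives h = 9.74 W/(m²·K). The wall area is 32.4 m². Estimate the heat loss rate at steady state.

Q ≈ 19000 W

Model the wall as resistances in series:
R_high-alumina brick = L/(kA) = 0.22/(1.8×32.4) = 0.003772 K/W
R_calcium silicate = L/(kA) = 0.075/(0.0602×32.4) = 0.03845 K/W
R_outer film = 1/(h_o·A) = 1/(9.74×32.4) = 0.003169 K/W
R_total = 0.04539 K/W
Q = ΔT / R_total = 861 / 0.04539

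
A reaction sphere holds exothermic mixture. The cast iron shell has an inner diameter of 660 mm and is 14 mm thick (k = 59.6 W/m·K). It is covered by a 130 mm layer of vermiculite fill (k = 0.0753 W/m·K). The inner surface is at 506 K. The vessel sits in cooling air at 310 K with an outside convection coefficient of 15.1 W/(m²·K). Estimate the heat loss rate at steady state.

Each spherical layer contributes R = (1/r_i − 1/r_o)/(4πk):
R_cast iron shell = (1/0.33 − 1/0.344)/(4π×59.6) = 1.647×10^-4 K/W
R_vermiculite fill = (1/0.344 − 1/0.474)/(4π×0.0753) = 0.8426 K/W
R_outer film = 1/(h·4πr_o²) = 1/(15.1×4π×0.474²) = 0.02346 K/W
R_total = 0.8662 K/W
Q = ΔT/R_total = 196/0.8662

Q ≈ 226 W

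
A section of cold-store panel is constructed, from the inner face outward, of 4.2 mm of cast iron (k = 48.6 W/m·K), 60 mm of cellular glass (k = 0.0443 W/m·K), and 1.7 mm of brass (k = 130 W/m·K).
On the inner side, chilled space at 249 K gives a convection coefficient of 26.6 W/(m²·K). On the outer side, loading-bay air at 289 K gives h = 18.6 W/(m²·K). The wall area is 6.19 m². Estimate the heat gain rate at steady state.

Treating each layer as a thermal resistance in series:
R_inner film = 1/(h_i·A) = 1/(26.6×6.19) = 0.006073 K/W
R_cast iron = L/(kA) = 0.0042/(48.6×6.19) = 1.396×10^-5 K/W
R_cellular glass = L/(kA) = 0.06/(0.0443×6.19) = 0.2188 K/W
R_brass = L/(kA) = 0.0017/(130×6.19) = 2.113×10^-6 K/W
R_outer film = 1/(h_o·A) = 1/(18.6×6.19) = 0.008686 K/W
R_total = 0.2336 K/W
Q = ΔT / R_total = 40 / 0.2336

Q ≈ 171 W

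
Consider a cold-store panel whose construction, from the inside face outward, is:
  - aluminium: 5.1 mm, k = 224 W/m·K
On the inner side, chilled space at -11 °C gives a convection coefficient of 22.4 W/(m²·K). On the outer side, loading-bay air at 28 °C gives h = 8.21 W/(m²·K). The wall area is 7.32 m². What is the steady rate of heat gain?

Q ≈ 1710 W

Using the resistance-network approach (series):
R_inner film = 1/(h_i·A) = 1/(22.4×7.32) = 0.006099 K/W
R_aluminium = L/(kA) = 0.0051/(224×7.32) = 3.11×10^-6 K/W
R_outer film = 1/(h_o·A) = 1/(8.21×7.32) = 0.01664 K/W
R_total = 0.02274 K/W
Q = ΔT / R_total = 39 / 0.02274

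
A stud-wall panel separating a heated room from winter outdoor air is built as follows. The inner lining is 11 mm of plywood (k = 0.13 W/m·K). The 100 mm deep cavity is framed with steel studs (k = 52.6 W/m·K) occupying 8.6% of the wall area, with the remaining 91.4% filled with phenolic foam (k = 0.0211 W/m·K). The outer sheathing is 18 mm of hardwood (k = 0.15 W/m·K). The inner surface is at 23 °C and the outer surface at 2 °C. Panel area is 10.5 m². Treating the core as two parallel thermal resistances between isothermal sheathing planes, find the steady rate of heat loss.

Sheathing layers in series; stud and cavity paths in parallel between them.
R_inner = 0.011/(0.13×10.5) = 0.008059 K/W
R_stud  = 0.1/(52.6×0.086×10.5) = 0.002105 K/W
R_cav   = 0.1/(0.0211×0.914×10.5) = 0.4938 K/W
1/R_core = 1/R_stud + 1/R_cav → R_core = 0.002096 K/W
R_outer = 0.018/(0.15×10.5) = 0.01143 K/W
R_total = 0.02158 K/W
Q = ΔT/R_total = 21/0.02158

Q ≈ 973 W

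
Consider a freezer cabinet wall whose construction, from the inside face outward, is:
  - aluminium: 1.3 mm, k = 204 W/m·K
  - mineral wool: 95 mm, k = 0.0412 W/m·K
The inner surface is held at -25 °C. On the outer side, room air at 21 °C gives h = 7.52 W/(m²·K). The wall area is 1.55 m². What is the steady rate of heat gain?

Treating each layer as a thermal resistance in series:
R_aluminium = L/(kA) = 0.0013/(204×1.55) = 4.111×10^-6 K/W
R_mineral wool = L/(kA) = 0.095/(0.0412×1.55) = 1.488 K/W
R_outer film = 1/(h_o·A) = 1/(7.52×1.55) = 0.08579 K/W
R_total = 1.573 K/W
Q = ΔT / R_total = 46 / 1.573

Q ≈ 29.2 W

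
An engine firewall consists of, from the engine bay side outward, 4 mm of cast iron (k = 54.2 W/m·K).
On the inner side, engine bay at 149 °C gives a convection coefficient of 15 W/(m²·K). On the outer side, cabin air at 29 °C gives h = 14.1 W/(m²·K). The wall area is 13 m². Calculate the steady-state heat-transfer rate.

Treating each layer as a thermal resistance in series:
R_inner film = 1/(h_i·A) = 1/(15×13) = 0.005128 K/W
R_cast iron = L/(kA) = 0.004/(54.2×13) = 5.677×10^-6 K/W
R_outer film = 1/(h_o·A) = 1/(14.1×13) = 0.005456 K/W
R_total = 0.01059 K/W
Q = ΔT / R_total = 120 / 0.01059

Q ≈ 11300 W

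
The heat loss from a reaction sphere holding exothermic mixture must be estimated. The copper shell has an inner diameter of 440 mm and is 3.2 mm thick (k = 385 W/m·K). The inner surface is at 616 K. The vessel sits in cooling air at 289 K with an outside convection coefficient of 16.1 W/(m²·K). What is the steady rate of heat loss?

Q ≈ 3300 W

Spherical conduction: R = (1/r_in − 1/r_out)/(4πk) per layer; series-sum.
R_copper shell = (1/0.22 − 1/0.2232)/(4π×385) = 1.347×10^-5 K/W
R_outer film = 1/(h·4πr_o²) = 1/(16.1×4π×0.2232²) = 0.09921 K/W
R_total = 0.09923 K/W
Q = ΔT/R_total = 327/0.09923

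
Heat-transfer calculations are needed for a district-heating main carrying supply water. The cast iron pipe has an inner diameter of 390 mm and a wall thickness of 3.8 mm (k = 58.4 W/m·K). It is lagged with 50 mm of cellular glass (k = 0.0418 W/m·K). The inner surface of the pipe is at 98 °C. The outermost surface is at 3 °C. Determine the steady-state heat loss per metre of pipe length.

Treating each annulus and film as a series resistance:
R_cast iron pipe wall = ln(198.8/195)/(2π×58.4×1) = 5.26×10^-5 K/W
R_cellular glass = ln(248.8/198.8)/(2π×0.0418×1) = 0.8542 K/W
R_total = 0.8543 K/W
Q = ΔT/R_total = 95/0.8543

q′ ≈ 111 W/m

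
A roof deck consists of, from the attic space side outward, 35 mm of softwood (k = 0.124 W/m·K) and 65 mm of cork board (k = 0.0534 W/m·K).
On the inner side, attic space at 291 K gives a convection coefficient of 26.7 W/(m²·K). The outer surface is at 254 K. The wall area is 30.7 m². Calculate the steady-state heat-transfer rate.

Q ≈ 739 W

Model the wall as resistances in series:
R_inner film = 1/(h_i·A) = 1/(26.7×30.7) = 0.00122 K/W
R_softwood = L/(kA) = 0.035/(0.124×30.7) = 0.009194 K/W
R_cork board = L/(kA) = 0.065/(0.0534×30.7) = 0.03965 K/W
R_total = 0.05006 K/W
Q = ΔT / R_total = 37 / 0.05006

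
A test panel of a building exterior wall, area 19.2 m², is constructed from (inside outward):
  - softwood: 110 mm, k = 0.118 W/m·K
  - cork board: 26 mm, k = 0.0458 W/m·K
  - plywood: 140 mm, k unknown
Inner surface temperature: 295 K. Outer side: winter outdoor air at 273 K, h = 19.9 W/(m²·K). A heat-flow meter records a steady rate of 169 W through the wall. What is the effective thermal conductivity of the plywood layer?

Treating each layer as a thermal resistance in series:
R_softwood = L/(kA) = 0.11/(0.118×19.2) = 0.04855 K/W
R_cork board = L/(kA) = 0.026/(0.0458×19.2) = 0.02957 K/W
R_outer film = 1/(h_o·A) = 1/(19.9×19.2) = 0.002617 K/W
Sum of known resistances R_other = 0.08074 K/W
Total R = ΔT/Q = 22/169 = 0.1302 K/W
R_plywood = R_total − R_other = 0.04944 K/W
k = L/(R·A) = 0.14/(0.04944×19.2)

k ≈ 0.147 W/(m·K)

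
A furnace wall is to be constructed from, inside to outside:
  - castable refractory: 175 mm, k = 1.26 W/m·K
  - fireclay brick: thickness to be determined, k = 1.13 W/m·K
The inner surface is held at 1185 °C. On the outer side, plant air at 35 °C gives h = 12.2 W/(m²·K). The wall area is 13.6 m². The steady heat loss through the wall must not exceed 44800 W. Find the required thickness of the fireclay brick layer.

Treating each layer as a thermal resistance in series:
R_castable refractory = L/(kA) = 0.175/(1.26×13.6) = 0.01021 K/W
R_outer film = 1/(h_o·A) = 1/(12.2×13.6) = 0.006027 K/W
Sum of the known resistances R_other = 0.01624 K/W
Required total resistance R_tot = ΔT/Q_allow = 1150/44800 = 0.02567 K/W
R_fireclay brick = R_tot − R_other = 0.00943 K/W
L = R·k·A = 0.00943×1.13×13.6

L ≈ 145 mm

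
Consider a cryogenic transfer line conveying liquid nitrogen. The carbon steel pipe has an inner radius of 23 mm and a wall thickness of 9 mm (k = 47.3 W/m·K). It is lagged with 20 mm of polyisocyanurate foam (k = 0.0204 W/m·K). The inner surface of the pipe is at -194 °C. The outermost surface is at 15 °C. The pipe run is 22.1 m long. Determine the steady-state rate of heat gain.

Q ≈ 1220 W

Treating each annulus and film as a series resistance:
R_carbon steel pipe wall = ln(32/23)/(2π×47.3×22.1) = 5.028×10^-5 K/W
R_polyisocyanurate foam = ln(52/32)/(2π×0.0204×22.1) = 0.1714 K/W
R_total = 0.1714 K/W
Q = ΔT/R_total = 209/0.1714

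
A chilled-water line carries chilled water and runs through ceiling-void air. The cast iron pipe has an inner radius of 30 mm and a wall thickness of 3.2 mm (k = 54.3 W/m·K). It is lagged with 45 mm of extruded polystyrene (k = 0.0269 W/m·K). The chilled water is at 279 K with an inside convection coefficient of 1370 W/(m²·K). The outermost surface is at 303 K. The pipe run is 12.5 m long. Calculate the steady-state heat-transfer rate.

Q ≈ 59.1 W

Treating each annulus and film as a series resistance:
R_inner film = 1/(h_i·2πr₁L) = 1/(1370×2π×0.03×12.5) = 3.098×10^-4 K/W
R_cast iron pipe wall = ln(33.2/30)/(2π×54.3×12.5) = 2.377×10^-5 K/W
R_extruded polystyrene = ln(78.2/33.2)/(2π×0.0269×12.5) = 0.4055 K/W
R_total = 0.4058 K/W
Q = ΔT/R_total = 24/0.4058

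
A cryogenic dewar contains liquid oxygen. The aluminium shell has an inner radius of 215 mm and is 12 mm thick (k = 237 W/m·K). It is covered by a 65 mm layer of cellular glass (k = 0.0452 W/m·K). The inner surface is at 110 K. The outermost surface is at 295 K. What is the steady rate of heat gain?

Radial (spherical) resistances in series:
R_aluminium shell = (1/0.215 − 1/0.227)/(4π×237) = 8.256×10^-5 K/W
R_cellular glass = (1/0.227 − 1/0.292)/(4π×0.0452) = 1.726 K/W
R_total = 1.727 K/W
Q = ΔT/R_total = 185/1.727

Q ≈ 107 W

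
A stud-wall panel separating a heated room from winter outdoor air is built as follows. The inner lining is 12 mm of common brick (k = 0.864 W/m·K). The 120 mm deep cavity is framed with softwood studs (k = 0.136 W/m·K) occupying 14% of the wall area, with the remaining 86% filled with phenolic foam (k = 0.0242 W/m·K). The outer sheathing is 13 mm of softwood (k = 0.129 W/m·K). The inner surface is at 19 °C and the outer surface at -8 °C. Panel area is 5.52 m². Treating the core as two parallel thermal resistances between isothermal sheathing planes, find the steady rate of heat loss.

Q ≈ 47.7 W

Sheathing layers in series; stud and cavity paths in parallel between them.
R_inner = 0.012/(0.864×5.52) = 0.002516 K/W
R_stud  = 0.12/(0.136×0.14×5.52) = 1.142 K/W
R_cav   = 0.12/(0.0242×0.86×5.52) = 1.045 K/W
1/R_core = 1/R_stud + 1/R_cav → R_core = 0.5455 K/W
R_outer = 0.013/(0.129×5.52) = 0.01826 K/W
R_total = 0.5663 K/W
Q = ΔT/R_total = 27/0.5663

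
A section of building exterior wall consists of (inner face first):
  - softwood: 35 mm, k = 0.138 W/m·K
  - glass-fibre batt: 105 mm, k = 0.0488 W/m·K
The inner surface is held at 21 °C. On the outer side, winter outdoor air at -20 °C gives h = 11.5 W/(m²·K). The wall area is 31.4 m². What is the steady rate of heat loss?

Thermal resistances in series:
R_softwood = L/(kA) = 0.035/(0.138×31.4) = 0.008077 K/W
R_glass-fibre batt = L/(kA) = 0.105/(0.0488×31.4) = 0.06852 K/W
R_outer film = 1/(h_o·A) = 1/(11.5×31.4) = 0.002769 K/W
R_total = 0.07937 K/W
Q = ΔT / R_total = 41 / 0.07937

Q ≈ 517 W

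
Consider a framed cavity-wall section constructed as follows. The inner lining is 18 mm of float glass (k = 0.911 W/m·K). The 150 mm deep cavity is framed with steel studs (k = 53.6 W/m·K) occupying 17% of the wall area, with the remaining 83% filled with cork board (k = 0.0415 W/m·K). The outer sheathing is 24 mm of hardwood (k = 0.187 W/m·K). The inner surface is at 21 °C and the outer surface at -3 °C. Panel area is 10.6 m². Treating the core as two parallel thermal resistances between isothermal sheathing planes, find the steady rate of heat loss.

Q ≈ 1550 W

Sheathing layers in series; stud and cavity paths in parallel between them.
R_inner = 0.018/(0.911×10.6) = 0.001864 K/W
R_stud  = 0.15/(53.6×0.17×10.6) = 0.001553 K/W
R_cav   = 0.15/(0.0415×0.83×10.6) = 0.4108 K/W
1/R_core = 1/R_stud + 1/R_cav → R_core = 0.001547 K/W
R_outer = 0.024/(0.187×10.6) = 0.01211 K/W
R_total = 0.01552 K/W
Q = ΔT/R_total = 24/0.01552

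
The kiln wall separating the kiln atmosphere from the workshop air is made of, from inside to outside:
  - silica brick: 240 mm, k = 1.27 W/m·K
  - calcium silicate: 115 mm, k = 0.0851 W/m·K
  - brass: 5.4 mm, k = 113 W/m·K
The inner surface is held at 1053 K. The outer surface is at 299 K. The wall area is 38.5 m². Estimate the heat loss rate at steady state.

Model the wall as resistances in series:
R_silica brick = L/(kA) = 0.24/(1.27×38.5) = 0.004908 K/W
R_calcium silicate = L/(kA) = 0.115/(0.0851×38.5) = 0.0351 K/W
R_brass = L/(kA) = 0.0054/(113×38.5) = 1.241×10^-6 K/W
R_total = 0.04001 K/W
Q = ΔT / R_total = 754 / 0.04001

Q ≈ 18800 W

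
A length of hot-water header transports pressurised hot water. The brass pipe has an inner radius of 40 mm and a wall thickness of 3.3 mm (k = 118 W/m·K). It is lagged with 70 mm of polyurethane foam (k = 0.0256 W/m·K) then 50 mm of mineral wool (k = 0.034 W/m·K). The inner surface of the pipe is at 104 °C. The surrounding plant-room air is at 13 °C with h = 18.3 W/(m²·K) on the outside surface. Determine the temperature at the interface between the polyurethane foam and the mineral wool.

T ≈ 33.7 °C

Radial resistances (cylindrical: R_cond = ln(r_o/r_i)/(2πkL), R_conv = 1/(h·2πrL)):
R_brass pipe wall = ln(43.3/40)/(2π×118×1) = 1.069×10^-4 K/W
R_polyurethane foam = ln(113.3/43.3)/(2π×0.0256×1) = 5.98 K/W
R_mineral wool = ln(163.3/113.3)/(2π×0.034×1) = 1.711 K/W
R_outer film = 1/(h_o·2πr_oL) = 1/(18.3×2π×0.1633×1) = 0.05326 K/W
R_total = 7.745 K/W
Q = ΔT/R_total = 91/7.745
Q = 11.8 W/m
T_interface = T_inner − Q·ΣR(inner→interface) = 104 − 11.8×5.98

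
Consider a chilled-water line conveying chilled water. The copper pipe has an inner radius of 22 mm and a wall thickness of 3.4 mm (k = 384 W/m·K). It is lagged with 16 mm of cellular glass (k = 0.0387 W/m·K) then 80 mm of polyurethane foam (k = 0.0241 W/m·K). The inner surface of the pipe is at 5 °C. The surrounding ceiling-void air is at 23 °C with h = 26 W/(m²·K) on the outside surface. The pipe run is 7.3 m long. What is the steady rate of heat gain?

Q ≈ 14.3 W

Per-layer cylindrical resistances, series-summed:
R_copper pipe wall = ln(25.4/22)/(2π×384×7.3) = 8.159×10^-6 K/W
R_cellular glass = ln(41.4/25.4)/(2π×0.0387×7.3) = 0.2752 K/W
R_polyurethane foam = ln(121.4/41.4)/(2π×0.0241×7.3) = 0.9732 K/W
R_outer film = 1/(h_o·2πr_oL) = 1/(26×2π×0.1214×7.3) = 0.006907 K/W
R_total = 1.255 K/W
Q = ΔT/R_total = 18/1.255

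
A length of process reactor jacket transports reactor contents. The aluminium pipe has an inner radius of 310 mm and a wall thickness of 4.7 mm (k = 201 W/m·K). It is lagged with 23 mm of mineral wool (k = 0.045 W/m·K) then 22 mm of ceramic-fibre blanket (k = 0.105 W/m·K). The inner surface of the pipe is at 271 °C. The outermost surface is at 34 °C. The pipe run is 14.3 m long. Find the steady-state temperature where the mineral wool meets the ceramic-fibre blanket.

T ≈ 99.7 °C

Treating each annulus and film as a series resistance:
R_aluminium pipe wall = ln(314.7/310)/(2π×201×14.3) = 8.332×10^-7 K/W
R_mineral wool = ln(337.7/314.7)/(2π×0.045×14.3) = 0.01745 K/W
R_ceramic-fibre blanket = ln(359.7/337.7)/(2π×0.105×14.3) = 0.00669 K/W
R_total = 0.02414 K/W
Q = ΔT/R_total = 237/0.02414
Q = 9820 W
T_interface = T_inner − Q·ΣR(inner→interface) = 271 − 9820×0.01745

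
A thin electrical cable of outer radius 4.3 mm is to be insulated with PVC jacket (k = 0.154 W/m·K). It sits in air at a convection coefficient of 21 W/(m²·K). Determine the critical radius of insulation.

r_cr ≈ 7.33 mm

For a cylinder r_cr = k/h = 0.154/21
r_cr = 7.33 mm; since the bare radius (4.3 mm) is below r_cr, adding a thin layer of insulation will *increase* heat loss.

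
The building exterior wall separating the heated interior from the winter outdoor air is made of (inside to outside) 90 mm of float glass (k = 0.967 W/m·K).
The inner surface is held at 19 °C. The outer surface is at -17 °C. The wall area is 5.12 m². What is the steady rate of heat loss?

Treating each layer as a thermal resistance in series:
R_float glass = L/(kA) = 0.09/(0.967×5.12) = 0.01818 K/W
R_total = 0.01818 K/W
Q = ΔT / R_total = 36 / 0.01818

Q ≈ 1980 W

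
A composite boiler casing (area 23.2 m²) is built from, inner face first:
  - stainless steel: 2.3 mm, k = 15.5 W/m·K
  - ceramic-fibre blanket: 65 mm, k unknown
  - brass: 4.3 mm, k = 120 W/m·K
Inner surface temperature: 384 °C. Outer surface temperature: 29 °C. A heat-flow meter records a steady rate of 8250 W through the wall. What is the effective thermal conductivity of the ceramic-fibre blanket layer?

Treating each layer as a thermal resistance in series:
R_stainless steel = L/(kA) = 0.0023/(15.5×23.2) = 6.396×10^-6 K/W
R_brass = L/(kA) = 0.0043/(120×23.2) = 1.545×10^-6 K/W
Sum of known resistances R_other = 7.941×10^-6 K/W
Total R = ΔT/Q = 355/8250 = 0.04303 K/W
R_ceramic-fibre blanket = R_total − R_other = 0.04302 K/W
k = L/(R·A) = 0.065/(0.04302×23.2)

k ≈ 0.0651 W/(m·K)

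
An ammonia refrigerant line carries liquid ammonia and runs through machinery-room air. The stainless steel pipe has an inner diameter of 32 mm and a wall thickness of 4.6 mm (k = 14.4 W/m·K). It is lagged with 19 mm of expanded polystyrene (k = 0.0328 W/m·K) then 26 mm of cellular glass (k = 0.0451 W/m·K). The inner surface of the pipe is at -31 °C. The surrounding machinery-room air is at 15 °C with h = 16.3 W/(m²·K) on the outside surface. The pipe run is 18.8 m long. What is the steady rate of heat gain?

Q ≈ 169 W

For a radial system each layer contributes R = ln(r_out/r_in)/(2πkL); films add R = 1/(hA).
R_stainless steel pipe wall = ln(20.6/16)/(2π×14.4×18.8) = 1.486×10^-4 K/W
R_expanded polystyrene = ln(39.6/20.6)/(2π×0.0328×18.8) = 0.1687 K/W
R_cellular glass = ln(65.6/39.6)/(2π×0.0451×18.8) = 0.09475 K/W
R_outer film = 1/(h_o·2πr_oL) = 1/(16.3×2π×0.0656×18.8) = 0.007917 K/W
R_total = 0.2715 K/W
Q = ΔT/R_total = 46/0.2715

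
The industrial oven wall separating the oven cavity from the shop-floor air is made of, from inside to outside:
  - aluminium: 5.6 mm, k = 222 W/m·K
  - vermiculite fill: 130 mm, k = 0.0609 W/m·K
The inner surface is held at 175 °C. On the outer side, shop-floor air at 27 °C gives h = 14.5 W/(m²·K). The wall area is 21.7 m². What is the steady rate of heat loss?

Q ≈ 1460 W

Thermal resistances in series:
R_aluminium = L/(kA) = 0.0056/(222×21.7) = 1.162×10^-6 K/W
R_vermiculite fill = L/(kA) = 0.13/(0.0609×21.7) = 0.09837 K/W
R_outer film = 1/(h_o·A) = 1/(14.5×21.7) = 0.003178 K/W
R_total = 0.1016 K/W
Q = ΔT / R_total = 148 / 0.1016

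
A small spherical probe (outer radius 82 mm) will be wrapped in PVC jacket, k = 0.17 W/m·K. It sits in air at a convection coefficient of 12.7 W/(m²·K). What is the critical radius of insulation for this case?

For a sphere r_cr = 2k/h = 2×0.17/12.7
r_cr = 26.8 mm; since the bare radius (82 mm) is above r_cr, any added insulation will reduce heat loss.

r_cr ≈ 26.8 mm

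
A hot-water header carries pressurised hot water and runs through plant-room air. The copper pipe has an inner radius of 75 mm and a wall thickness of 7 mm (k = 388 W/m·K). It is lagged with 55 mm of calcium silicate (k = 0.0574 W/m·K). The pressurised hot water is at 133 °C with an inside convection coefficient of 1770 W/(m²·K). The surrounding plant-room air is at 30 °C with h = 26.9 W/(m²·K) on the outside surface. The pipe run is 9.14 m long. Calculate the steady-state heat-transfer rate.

Treating each annulus and film as a series resistance:
R_inner film = 1/(h_i·2πr₁L) = 1/(1770×2π×0.075×9.14) = 1.312×10^-4 K/W
R_copper pipe wall = ln(82/75)/(2π×388×9.14) = 4.005×10^-6 K/W
R_calcium silicate = ln(137/82)/(2π×0.0574×9.14) = 0.1557 K/W
R_outer film = 1/(h_o·2πr_oL) = 1/(26.9×2π×0.137×9.14) = 0.004725 K/W
R_total = 0.1606 K/W
Q = ΔT/R_total = 103/0.1606

Q ≈ 641 W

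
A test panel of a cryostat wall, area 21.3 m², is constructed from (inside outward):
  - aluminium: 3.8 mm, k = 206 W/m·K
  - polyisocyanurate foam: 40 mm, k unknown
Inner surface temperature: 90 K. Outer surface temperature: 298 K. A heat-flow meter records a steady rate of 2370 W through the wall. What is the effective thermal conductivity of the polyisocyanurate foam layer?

Treating each layer as a thermal resistance in series:
R_aluminium = L/(kA) = 0.0038/(206×21.3) = 8.66×10^-7 K/W
Sum of known resistances R_other = 8.66×10^-7 K/W
Total R = ΔT/Q = 208/2370 = 0.08776 K/W
R_polyisocyanurate foam = R_total − R_other = 0.08776 K/W
k = L/(R·A) = 0.04/(0.08776×21.3)

k ≈ 0.0214 W/(m·K)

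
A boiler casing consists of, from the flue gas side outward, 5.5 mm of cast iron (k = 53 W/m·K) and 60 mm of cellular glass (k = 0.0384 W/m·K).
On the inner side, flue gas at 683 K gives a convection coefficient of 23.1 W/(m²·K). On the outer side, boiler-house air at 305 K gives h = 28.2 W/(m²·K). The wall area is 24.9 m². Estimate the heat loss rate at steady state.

Model the wall as resistances in series:
R_inner film = 1/(h_i·A) = 1/(23.1×24.9) = 0.001739 K/W
R_cast iron = L/(kA) = 0.0055/(53×24.9) = 4.168×10^-6 K/W
R_cellular glass = L/(kA) = 0.06/(0.0384×24.9) = 0.06275 K/W
R_outer film = 1/(h_o·A) = 1/(28.2×24.9) = 0.001424 K/W
R_total = 0.06592 K/W
Q = ΔT / R_total = 378 / 0.06592

Q ≈ 5730 W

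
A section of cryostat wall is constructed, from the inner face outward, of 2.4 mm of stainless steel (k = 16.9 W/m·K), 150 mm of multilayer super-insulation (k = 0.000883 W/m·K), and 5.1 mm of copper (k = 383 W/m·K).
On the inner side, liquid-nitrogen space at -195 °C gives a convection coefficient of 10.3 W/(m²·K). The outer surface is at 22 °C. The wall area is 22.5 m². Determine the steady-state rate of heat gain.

Q ≈ 28.7 W

Model the wall as resistances in series:
R_inner film = 1/(h_i·A) = 1/(10.3×22.5) = 0.004315 K/W
R_stainless steel = L/(kA) = 0.0024/(16.9×22.5) = 6.312×10^-6 K/W
R_multilayer super-insulation = L/(kA) = 0.15/(0.000883×22.5) = 7.55 K/W
R_copper = L/(kA) = 0.0051/(383×22.5) = 5.918×10^-7 K/W
R_total = 7.554 K/W
Q = ΔT / R_total = 217 / 7.554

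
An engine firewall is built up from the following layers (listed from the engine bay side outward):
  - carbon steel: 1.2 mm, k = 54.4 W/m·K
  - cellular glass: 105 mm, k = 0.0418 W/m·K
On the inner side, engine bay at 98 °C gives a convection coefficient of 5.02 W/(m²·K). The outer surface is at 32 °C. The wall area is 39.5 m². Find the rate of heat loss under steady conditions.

Thermal resistances in series:
R_inner film = 1/(h_i·A) = 1/(5.02×39.5) = 0.005043 K/W
R_carbon steel = L/(kA) = 0.0012/(54.4×39.5) = 5.585×10^-7 K/W
R_cellular glass = L/(kA) = 0.105/(0.0418×39.5) = 0.06359 K/W
R_total = 0.06864 K/W
Q = ΔT / R_total = 66 / 0.06864

Q ≈ 962 W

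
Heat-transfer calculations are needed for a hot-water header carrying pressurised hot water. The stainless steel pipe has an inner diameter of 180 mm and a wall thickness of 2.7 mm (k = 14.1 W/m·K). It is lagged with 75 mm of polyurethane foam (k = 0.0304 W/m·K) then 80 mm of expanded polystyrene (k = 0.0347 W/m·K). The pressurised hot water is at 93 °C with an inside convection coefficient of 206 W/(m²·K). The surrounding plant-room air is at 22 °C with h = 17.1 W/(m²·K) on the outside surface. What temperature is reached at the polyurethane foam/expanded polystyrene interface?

T ≈ 48.3 °C

Per-layer cylindrical resistances, series-summed:
R_inner film = 1/(h_i·2πr₁L) = 1/(206×2π×0.09×1) = 0.008584 K/W
R_stainless steel pipe wall = ln(92.7/90)/(2π×14.1×1) = 3.336×10^-4 K/W
R_polyurethane foam = ln(167.7/92.7)/(2π×0.0304×1) = 3.104 K/W
R_expanded polystyrene = ln(247.7/167.7)/(2π×0.0347×1) = 1.789 K/W
R_outer film = 1/(h_o·2πr_oL) = 1/(17.1×2π×0.2477×1) = 0.03757 K/W
R_total = 4.939 K/W
Q = ΔT/R_total = 71/4.939
Q = 14.4 W/m
T_interface = T_inner − Q·ΣR(inner→interface) = 93 − 14.4×3.112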